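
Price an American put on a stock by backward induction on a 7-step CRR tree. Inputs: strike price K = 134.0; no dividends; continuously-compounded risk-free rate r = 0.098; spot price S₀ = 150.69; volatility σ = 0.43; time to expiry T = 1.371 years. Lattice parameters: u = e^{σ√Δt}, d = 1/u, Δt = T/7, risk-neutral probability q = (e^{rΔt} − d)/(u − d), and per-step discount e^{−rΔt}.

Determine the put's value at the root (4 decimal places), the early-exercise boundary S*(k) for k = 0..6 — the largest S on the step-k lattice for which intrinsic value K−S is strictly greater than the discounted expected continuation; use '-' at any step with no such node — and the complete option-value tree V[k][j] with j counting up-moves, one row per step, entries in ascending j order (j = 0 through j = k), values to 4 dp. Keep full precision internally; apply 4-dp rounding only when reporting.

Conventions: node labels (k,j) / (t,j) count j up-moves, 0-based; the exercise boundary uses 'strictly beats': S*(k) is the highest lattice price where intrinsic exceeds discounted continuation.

Δt=0.19586, u=1.20961, d=0.82671, q=0.50318, disc=e^(-rΔt)=0.98099
k=7 terminal: V=max(K-S,0) → 94.2295 75.8093 48.8576 9.4229 0.0000 0.0000 0.0000 0.0000
k=6: j=0 S=48.1069 intr=85.8931 cont=83.3456 V=85.8931[EX]; j=1 S=70.3882 intr=63.6118 cont=61.0643 V=63.6118[EX]; j=2 S=102.9893 intr=31.0107 cont=28.4632 V=31.0107[EX]; j=3 S=150.6900 intr=0.0000 cont=4.5925 V=4.5925[hold]; j=4 S=220.4838 intr=0.0000 cont=0.0000 V=0.0000[hold]; j=5 S=322.6034 intr=0.0000 cont=0.0000 V=0.0000[hold]; j=6 S=472.0208 intr=0.0000 cont=0.0000 V=0.0000[hold]  S*(6)=102.9893
k=5: j=0 S=58.1907 intr=75.8093 cont=73.2618 V=75.8093[EX]; j=1 S=85.1424 intr=48.8576 cont=46.3101 V=48.8576[EX]; j=2 S=124.5771 intr=9.4229 cont=17.3807 V=17.3807[hold]; j=3 S=182.2764 intr=0.0000 cont=2.2383 V=2.2383[hold]; j=4 S=266.6999 intr=0.0000 cont=0.0000 V=0.0000[hold]; j=5 S=390.2250 intr=0.0000 cont=0.0000 V=0.0000[hold]  S*(5)=85.1424
k=4: j=0 S=70.3882 intr=63.6118 cont=61.0643 V=63.6118[EX]; j=1 S=102.9893 intr=31.0107 cont=32.3913 V=32.3913[hold]; j=2 S=150.6900 intr=0.0000 cont=9.5758 V=9.5758[hold]; j=3 S=220.4838 intr=0.0000 cont=1.0909 V=1.0909[hold]; j=4 S=322.6034 intr=0.0000 cont=0.0000 V=0.0000[hold]  S*(4)=70.3882
k=3: j=0 S=85.1424 intr=48.8576 cont=46.9916 V=48.8576[EX]; j=1 S=124.5771 intr=9.4229 cont=20.5134 V=20.5134[hold]; j=2 S=182.2764 intr=0.0000 cont=5.2055 V=5.2055[hold]; j=3 S=266.6999 intr=0.0000 cont=0.5317 V=0.5317[hold]  S*(3)=85.1424
k=2: j=0 S=102.9893 intr=31.0107 cont=33.9377 V=33.9377[hold]; j=1 S=150.6900 intr=0.0000 cont=12.5672 V=12.5672[hold]; j=2 S=220.4838 intr=0.0000 cont=2.7994 V=2.7994[hold]  S*(2)=-
k=1: j=0 S=124.5771 intr=9.4229 cont=22.7437 V=22.7437[hold]; j=1 S=182.2764 intr=0.0000 cont=7.5068 V=7.5068[hold]  S*(1)=-
k=0: j=0 S=150.6900 intr=0.0000 cont=14.7902 V=14.7902[hold]  S*(0)=-

price = 14.7902
boundary = - - - 85.1424 70.3882 85.1424 102.9893
tree:
14.7902
22.7437 7.5068
33.9377 12.5672 2.7994
48.8576 20.5134 5.2055 0.5317
63.6118 32.3913 9.5758 1.0909 0.0000
75.8093 48.8576 17.3807 2.2383 0.0000 0.0000
85.8931 63.6118 31.0107 4.5925 0.0000 0.0000 0.0000
94.2295 75.8093 48.8576 9.4229 0.0000 0.0000 0.0000 0.0000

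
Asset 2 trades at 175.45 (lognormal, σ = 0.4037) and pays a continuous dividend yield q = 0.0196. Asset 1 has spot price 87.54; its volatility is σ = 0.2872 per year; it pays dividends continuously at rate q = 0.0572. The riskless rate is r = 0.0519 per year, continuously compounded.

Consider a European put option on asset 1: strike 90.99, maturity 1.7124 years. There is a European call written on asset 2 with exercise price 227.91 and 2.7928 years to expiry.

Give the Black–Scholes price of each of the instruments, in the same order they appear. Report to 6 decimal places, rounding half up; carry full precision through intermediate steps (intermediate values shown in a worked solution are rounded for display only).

[asset 1 put K=90.99]
σ√T = 0.2872·√1.7124 = 0.375826
d₁ = (ln(S/K) + (r−q+σ²/2)T) / (σ√T) = (ln(87.54/90.99) + (0.0519−0.0572+0.2872²/2)·1.7124) / 0.375826 = (-0.038654 + 0.061547) / 0.375826 = 0.060914
d₂ = d₁ − σ√T = 0.060914 − 0.375826 = -0.314912
e^{−rT} = 0.914961
e^{−qT} = 0.906695
N(−d₁) = 0.475714,  N(−d₂) = 0.623586
price = K·e^{−rT}·N(−d₂) − S·e^{−qT}·N(−d₁) = 51.914963 − 37.758386 = 14.156577
[asset 2 call K=227.91]
σ√T = 0.4037·√2.7928 = 0.674650
d₁ = (ln(S/K) + (r−q+σ²/2)T) / (σ√T) = (ln(175.45/227.91) + (0.0519−0.0196+0.4037²/2)·2.7928) / 0.674650 = (-0.261597 + 0.317784) / 0.674650 = 0.083283
d₂ = d₁ − σ√T = 0.083283 − 0.674650 = -0.591367
e^{−rT} = 0.865069
e^{−qT} = 0.946732
N(d₁) = 0.533187,  N(d₂) = 0.277137
price = S·e^{−qT}·N(d₁) − K·e^{−rT}·N(d₂) = 88.564579 − 54.639793 = 33.924786

price(asset 1 put K=90.99) = 14.156577
price(asset 2 call K=227.91) = 33.924786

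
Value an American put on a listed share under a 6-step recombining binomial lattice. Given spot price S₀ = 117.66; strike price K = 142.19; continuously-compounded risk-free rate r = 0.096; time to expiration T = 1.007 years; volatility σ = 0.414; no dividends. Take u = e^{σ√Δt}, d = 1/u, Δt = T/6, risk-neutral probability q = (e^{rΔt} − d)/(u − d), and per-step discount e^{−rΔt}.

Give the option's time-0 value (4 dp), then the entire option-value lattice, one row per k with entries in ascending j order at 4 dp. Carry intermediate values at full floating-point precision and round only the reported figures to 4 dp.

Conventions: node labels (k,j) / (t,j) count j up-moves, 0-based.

Δt=0.16783  u=1.18484  d=0.84400  q=0.50535  discount=0.98402
step 6 (expiry): payoffs max(K−S,0) = 99.6618 82.4873 58.3770 24.5300 0.0000 0.0000 0.0000
k=5: (k=5,j=0): S=50.3890, K−S=91.8010, hold=89.5284 ⇒ V=91.8010 exercise | (k=5,j=1): S=70.7380, K−S=71.4520, hold=69.1794 ⇒ V=71.4520 exercise | (k=5,j=2): S=99.3048, K−S=42.8852, hold=40.6126 ⇒ V=42.8852 exercise | (k=5,j=3): S=139.4079, K−S=2.7821, hold=11.9397 ⇒ V=11.9397 continue | (k=5,j=4): S=195.7063, K−S=0.0000, hold=0.0000 ⇒ V=0.0000 continue | (k=5,j=5): S=274.7401, K−S=0.0000, hold=0.0000 ⇒ V=0.0000 continue
k=4: (k=4,j=0): S=59.7027, K−S=82.4873, hold=80.2147 ⇒ V=82.4873 exercise | (k=4,j=1): S=83.8130, K−S=58.3770, hold=56.1044 ⇒ V=58.3770 exercise | (k=4,j=2): S=117.6600, K−S=24.5300, hold=26.8113 ⇒ V=26.8113 continue | (k=4,j=3): S=165.1757, K−S=0.0000, hold=5.8115 ⇒ V=5.8115 continue | (k=4,j=4): S=231.8801, K−S=0.0000, hold=0.0000 ⇒ V=0.0000 continue
k=3: (k=3,j=0): S=70.7380, K−S=71.4520, hold=69.1794 ⇒ V=71.4520 exercise | (k=3,j=1): S=99.3048, K−S=42.8852, hold=41.7470 ⇒ V=42.8852 exercise | (k=3,j=2): S=139.4079, K−S=2.7821, hold=15.9401 ⇒ V=15.9401 continue | (k=3,j=3): S=195.7063, K−S=0.0000, hold=2.8287 ⇒ V=2.8287 continue
k=2: (k=2,j=0): S=83.8130, K−S=58.3770, hold=56.1044 ⇒ V=58.3770 exercise | (k=2,j=1): S=117.6600, K−S=24.5300, hold=28.8006 ⇒ V=28.8006 continue | (k=2,j=2): S=165.1757, K−S=0.0000, hold=9.1653 ⇒ V=9.1653 continue
k=1: (k=1,j=0): S=99.3048, K−S=42.8852, hold=42.7363 ⇒ V=42.8852 exercise | (k=1,j=1): S=139.4079, K−S=2.7821, hold=18.5761 ⇒ V=18.5761 continue
k=0: (k=0,j=0): S=117.6600, K−S=24.5300, hold=30.1114 ⇒ V=30.1114 continue

price = 30.1114
tree:
30.1114
42.8852 18.5761
58.3770 28.8006 9.1653
71.4520 42.8852 15.9401 2.8287
82.4873 58.3770 26.8113 5.8115 0.0000
91.8010 71.4520 42.8852 11.9397 0.0000 0.0000
99.6618 82.4873 58.3770 24.5300 0.0000 0.0000 0.0000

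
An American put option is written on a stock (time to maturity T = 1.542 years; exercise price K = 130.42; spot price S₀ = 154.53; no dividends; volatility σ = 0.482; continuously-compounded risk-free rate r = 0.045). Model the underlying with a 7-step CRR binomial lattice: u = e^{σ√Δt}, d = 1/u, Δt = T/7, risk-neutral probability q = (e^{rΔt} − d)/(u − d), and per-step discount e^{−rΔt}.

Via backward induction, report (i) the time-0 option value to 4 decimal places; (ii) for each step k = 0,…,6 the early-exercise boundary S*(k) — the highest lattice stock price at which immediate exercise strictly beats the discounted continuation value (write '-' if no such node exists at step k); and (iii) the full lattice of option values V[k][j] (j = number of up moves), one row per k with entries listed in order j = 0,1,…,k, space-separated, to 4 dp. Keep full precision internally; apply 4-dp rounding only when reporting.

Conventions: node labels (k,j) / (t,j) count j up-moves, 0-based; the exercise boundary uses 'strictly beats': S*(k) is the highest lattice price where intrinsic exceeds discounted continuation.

params: Δt=0.22029 u=1.25386 d=0.79754 q=0.46552 e^(-rΔt)=0.99014
t_7 payoffs: 98.7042 80.5577 52.0286 7.1763 0.0000 0.0000 0.0000 0.0000
t_6: node(6,0) S=39.7671 payoff=90.6529 vs cont=89.3665 → 90.6529 [stop]  node(6,1) S=62.5202 payoff=67.8998 vs cont=66.6134 → 67.8998 [stop]  node(6,2) S=98.2916 payoff=32.1284 vs cont=30.8419 → 32.1284 [stop]  node(6,3) S=154.5300 payoff=0.0000 vs cont=3.7978 → 3.7978 [wait]  node(6,4) S=242.9457 payoff=0.0000 vs cont=0.0000 → 0.0000 [wait]  node(6,5) S=381.9491 payoff=0.0000 vs cont=0.0000 → 0.0000 [wait]  node(6,6) S=600.4846 payoff=0.0000 vs cont=0.0000 → 0.0000 [wait]  ⇒ S*(6)=98.2916
t_5: node(5,0) S=49.8623 payoff=80.5577 vs cont=79.2713 → 80.5577 [stop]  node(5,1) S=78.3914 payoff=52.0286 vs cont=50.7422 → 52.0286 [stop]  node(5,2) S=123.2437 payoff=7.1763 vs cont=18.7532 → 18.7532 [wait]  node(5,3) S=193.7586 payoff=0.0000 vs cont=2.0098 → 2.0098 [wait]  node(5,4) S=304.6193 payoff=0.0000 vs cont=0.0000 → 0.0000 [wait]  node(5,5) S=478.9098 payoff=0.0000 vs cont=0.0000 → 0.0000 [wait]  ⇒ S*(5)=78.3914
t_4: node(4,0) S=62.5202 payoff=67.8998 vs cont=66.6134 → 67.8998 [stop]  node(4,1) S=98.2916 payoff=32.1284 vs cont=36.1780 → 36.1780 [wait]  node(4,2) S=154.5300 payoff=0.0000 vs cont=10.8508 → 10.8508 [wait]  node(4,3) S=242.9457 payoff=0.0000 vs cont=1.0636 → 1.0636 [wait]  node(4,4) S=381.9491 payoff=0.0000 vs cont=0.0000 → 0.0000 [wait]  ⇒ S*(4)=62.5202
t_3: node(3,0) S=78.3914 payoff=52.0286 vs cont=52.6087 → 52.6087 [wait]  node(3,1) S=123.2437 payoff=7.1763 vs cont=24.1473 → 24.1473 [wait]  node(3,2) S=193.7586 payoff=0.0000 vs cont=6.2327 → 6.2327 [wait]  node(3,3) S=304.6193 payoff=0.0000 vs cont=0.5629 → 0.5629 [wait]  ⇒ S*(3)=-
t_2: node(2,0) S=98.2916 payoff=32.1284 vs cont=38.9713 → 38.9713 [wait]  node(2,1) S=154.5300 payoff=0.0000 vs cont=15.6518 → 15.6518 [wait]  node(2,2) S=242.9457 payoff=0.0000 vs cont=3.5578 → 3.5578 [wait]  ⇒ S*(2)=-
t_1: node(1,0) S=123.2437 payoff=7.1763 vs cont=27.8384 → 27.8384 [wait]  node(1,1) S=193.7586 payoff=0.0000 vs cont=9.9230 → 9.9230 [wait]  ⇒ S*(1)=-
t_0: node(0,0) S=154.5300 payoff=0.0000 vs cont=19.3062 → 19.3062 [wait]  ⇒ S*(0)=-

price = 19.3062
boundary = - - - - 62.5202 78.3914 98.2916
tree:
19.3062
27.8384 9.9230
38.9713 15.6518 3.5578
52.6087 24.1473 6.2327 0.5629
67.8998 36.1780 10.8508 1.0636 0.0000
80.5577 52.0286 18.7532 2.0098 0.0000 0.0000
90.6529 67.8998 32.1284 3.7978 0.0000 0.0000 0.0000
98.7042 80.5577 52.0286 7.1763 0.0000 0.0000 0.0000 0.0000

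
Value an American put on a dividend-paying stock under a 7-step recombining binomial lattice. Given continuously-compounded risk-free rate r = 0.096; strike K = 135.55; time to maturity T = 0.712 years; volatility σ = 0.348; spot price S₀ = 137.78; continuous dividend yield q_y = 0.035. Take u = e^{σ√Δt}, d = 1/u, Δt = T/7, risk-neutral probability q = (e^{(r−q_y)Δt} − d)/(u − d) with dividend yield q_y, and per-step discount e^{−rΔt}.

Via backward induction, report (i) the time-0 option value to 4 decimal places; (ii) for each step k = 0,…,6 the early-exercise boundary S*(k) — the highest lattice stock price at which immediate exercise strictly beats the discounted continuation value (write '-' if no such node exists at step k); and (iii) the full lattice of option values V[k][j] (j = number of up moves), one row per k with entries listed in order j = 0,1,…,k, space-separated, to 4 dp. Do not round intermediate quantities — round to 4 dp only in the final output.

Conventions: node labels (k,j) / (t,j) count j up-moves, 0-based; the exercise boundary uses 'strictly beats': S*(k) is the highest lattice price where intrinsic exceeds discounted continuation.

Δt=0.10171, u=1.11738, d=0.89495, q=0.50026, disc=e^(-rΔt)=0.99028
k=7 terminal: V=max(K-S,0) → 72.1951 56.4490 36.7894 12.2437 0.0000 0.0000 0.0000 0.0000
k=6: j=0 S=70.7915 intr=64.7585 cont=63.6929 V=64.7585[EX]; j=1 S=88.3859 intr=47.1641 cont=46.1611 V=47.1641[EX]; j=2 S=110.3531 intr=25.1969 cont=24.2719 V=25.1969[EX]; j=3 S=137.7800 intr=0.0000 cont=6.0592 V=6.0592[hold]; j=4 S=172.0235 intr=0.0000 cont=0.0000 V=0.0000[hold]; j=5 S=214.7779 intr=0.0000 cont=0.0000 V=0.0000[hold]; j=6 S=268.1583 intr=0.0000 cont=0.0000 V=0.0000[hold]  S*(6)=110.3531
k=5: j=0 S=79.1010 intr=56.4490 cont=55.4129 V=56.4490[EX]; j=1 S=98.7606 intr=36.7894 cont=35.8232 V=36.7894[EX]; j=2 S=123.3063 intr=12.2437 cont=15.4712 V=15.4712[hold]; j=3 S=153.9526 intr=0.0000 cont=2.9986 V=2.9986[hold]; j=4 S=192.2156 intr=0.0000 cont=0.0000 V=0.0000[hold]; j=5 S=239.9884 intr=0.0000 cont=0.0000 V=0.0000[hold]  S*(5)=98.7606
k=4: j=0 S=88.3859 intr=47.1641 cont=46.1611 V=47.1641[EX]; j=1 S=110.3531 intr=25.1969 cont=25.8708 V=25.8708[hold]; j=2 S=137.7800 intr=0.0000 cont=9.1419 V=9.1419[hold]; j=3 S=172.0235 intr=0.0000 cont=1.4839 V=1.4839[hold]; j=4 S=214.7779 intr=0.0000 cont=0.0000 V=0.0000[hold]  S*(4)=88.3859
k=3: j=0 S=98.7606 intr=36.7894 cont=36.1571 V=36.7894[EX]; j=1 S=123.3063 intr=12.2437 cont=17.3319 V=17.3319[hold]; j=2 S=153.9526 intr=0.0000 cont=5.2593 V=5.2593[hold]; j=3 S=192.2156 intr=0.0000 cont=0.7344 V=0.7344[hold]  S*(3)=98.7606
k=2: j=0 S=110.3531 intr=25.1969 cont=26.7926 V=26.7926[hold]; j=1 S=137.7800 intr=0.0000 cont=11.1827 V=11.1827[hold]; j=2 S=172.0235 intr=0.0000 cont=2.9665 V=2.9665[hold]  S*(2)=-
k=1: j=0 S=123.3063 intr=12.2437 cont=18.7991 V=18.7991[hold]; j=1 S=153.9526 intr=0.0000 cont=7.0037 V=7.0037[hold]  S*(1)=-
k=0: j=0 S=137.7800 intr=0.0000 cont=12.7730 V=12.7730[hold]  S*(0)=-

price = 12.7730
boundary = - - - 98.7606 88.3859 98.7606 110.3531
tree:
12.7730
18.7991 7.0037
26.7926 11.1827 2.9665
36.7894 17.3319 5.2593 0.7344
47.1641 25.8708 9.1419 1.4839 0.0000
56.4490 36.7894 15.4712 2.9986 0.0000 0.0000
64.7585 47.1641 25.1969 6.0592 0.0000 0.0000 0.0000
72.1951 56.4490 36.7894 12.2437 0.0000 0.0000 0.0000 0.0000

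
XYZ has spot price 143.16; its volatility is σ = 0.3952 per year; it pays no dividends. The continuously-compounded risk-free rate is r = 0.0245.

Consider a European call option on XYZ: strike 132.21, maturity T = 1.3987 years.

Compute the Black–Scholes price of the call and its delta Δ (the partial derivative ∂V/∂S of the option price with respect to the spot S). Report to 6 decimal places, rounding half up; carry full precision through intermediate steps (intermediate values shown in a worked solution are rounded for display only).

price = 33.456063
Δ = 0.683411

σ√T = 0.3952·√1.3987 = 0.467390
d₁ = (ln(S/K) + (r+σ²/2)T) / (σ√T) = (ln(143.16/132.21) + (0.0245+0.3952²/2)·1.3987) / 0.467390 = (0.079571 + 0.143495) / 0.467390 = 0.477259
d₂ = d₁ − σ√T = 0.477259 − 0.467390 = 0.009869
e^{−rT} = 0.966312
N(d₁) = 0.683411,  N(d₂) = 0.503937
Call price V = S·N(d₁) − K·e^{−rT}·N(d₂) = 97.837150 − 64.381087 = 33.456063
Δ = N(d₁) = 0.683411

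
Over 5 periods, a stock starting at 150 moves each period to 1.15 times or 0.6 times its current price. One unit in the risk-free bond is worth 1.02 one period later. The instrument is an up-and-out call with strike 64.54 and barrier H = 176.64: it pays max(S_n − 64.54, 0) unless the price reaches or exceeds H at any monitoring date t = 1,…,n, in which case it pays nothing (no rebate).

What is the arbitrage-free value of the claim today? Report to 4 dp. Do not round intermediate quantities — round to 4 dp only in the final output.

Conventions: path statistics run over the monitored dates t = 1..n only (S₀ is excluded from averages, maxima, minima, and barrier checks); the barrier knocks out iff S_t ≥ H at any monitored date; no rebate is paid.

price = 16.2959

Under the martingale measure an up-move has probability p* = 0.7636; value the claim as the probability-weighted average of per-path payoffs, discounted 5 periods at R = 1.02.
Enumerate all 2^5 = 32 price paths (U = up ×1.15, D = down ×0.6); each path with k up-moves has probability p*^k·(1−p*)^(5−k).
DDDDD: M=90.0000, payoff=0.0000, prob=0.000738
UDDDD: M=172.5000, payoff=0.0000, prob=0.002383
DUDDD: M=103.5000, payoff=0.0000, prob=0.002383
UUDDD: M=198.3750, payoff=0.0000, prob=0.007700
DDUDD: M=90.0000, payoff=0.0000, prob=0.002383
UDUDD: M=172.5000, payoff=0.0000, prob=0.007700
DUUDD: M=119.0250, payoff=0.0000, prob=0.007700
UUUDD: M=228.1312, payoff=0.0000, prob=0.024878
DDDUD: M=90.0000, payoff=0.0000, prob=0.002383
UDDUD: M=172.5000, payoff=0.0000, prob=0.007700
DUDUD: M=103.5000, payoff=0.0000, prob=0.007700
UUDUD: M=198.3750, payoff=0.0000, prob=0.024878
DDUUD: M=90.0000, payoff=0.0000, prob=0.007700
UDUUD: M=172.5000, payoff=17.5873, prob=0.024878
DUUUD: M=136.8787, payoff=17.5873, prob=0.024878
UUUUD: M=262.3509, payoff=0.0000, prob=0.080376
DDDDU: M=90.0000, payoff=0.0000, prob=0.002383
UDDDU: M=172.5000, payoff=0.0000, prob=0.007700
DUDDU: M=103.5000, payoff=0.0000, prob=0.007700
UUDDU: M=198.3750, payoff=0.0000, prob=0.024878
DDUDU: M=90.0000, payoff=0.0000, prob=0.007700
UDUDU: M=172.5000, payoff=17.5873, prob=0.024878
DUUDU: M=119.0250, payoff=17.5873, prob=0.024878
UUUDU: M=228.1312, payoff=0.0000, prob=0.080376
DDDUU: M=90.0000, payoff=0.0000, prob=0.007700
UDDUU: M=172.5000, payoff=17.5873, prob=0.024878
DUDUU: M=103.5000, payoff=17.5873, prob=0.024878
UUDUU: M=198.3750, payoff=0.0000, prob=0.080376
DDUUU: M=90.0000, payoff=17.5873, prob=0.024878
UDUUU: M=172.5000, payoff=92.8706, prob=0.080376
DUUUU: M=157.4106, payoff=92.8706, prob=0.080376
UUUUU: M=301.7036, payoff=0.0000, prob=0.259677
Price = Σ prob·payoff / R^5 = 17.991941 / 1.104081 = 16.2959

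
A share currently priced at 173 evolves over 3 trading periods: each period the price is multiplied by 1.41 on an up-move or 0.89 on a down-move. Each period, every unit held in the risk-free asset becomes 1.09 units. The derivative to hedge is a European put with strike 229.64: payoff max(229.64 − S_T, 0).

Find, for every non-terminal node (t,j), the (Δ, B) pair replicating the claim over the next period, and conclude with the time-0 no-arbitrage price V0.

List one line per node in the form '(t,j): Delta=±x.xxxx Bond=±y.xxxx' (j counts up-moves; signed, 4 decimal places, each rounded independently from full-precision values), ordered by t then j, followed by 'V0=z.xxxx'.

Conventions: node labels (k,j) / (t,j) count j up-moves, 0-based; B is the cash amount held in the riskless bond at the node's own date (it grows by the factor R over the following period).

(0,0): Delta=-0.4138 Bond=103.2531
(1,0): Delta=-0.6630 Bond=150.9153
(1,1): Delta=-0.1621 Bond=51.1547
(2,0): Delta=-1.0000 Bond=210.6789
(2,1): Delta=-0.3226 Bond=90.6078
(2,2): Delta=0.0000 Bond=0.0000
V0=31.6671

Under the risk-neutral measure, an up-move has probability p* = (R−d)/(u−d) = 0.3846 and values discount at R = 1.09.
Terminal payoffs: V(3,0)=107.6804, V(3,1)=36.4230, V(3,2)=0.0000, V(3,3)=0.0000
  t=2,j=0: stock 137.0333 → up 193.2170 (V=36.4230), down 121.9596 (V=107.6804). Price 73.6456; hedge Δ=-1.0000, bond B=210.6789.
  t=2,j=1: stock 217.0977 → up 306.1078 (V=0.0000), down 193.2170 (V=36.4230). Price 20.5635; hedge Δ=-0.3226, bond B=90.6078.
  t=2,j=2: stock 343.9413 → up 484.9572 (V=0.0000), down 306.1078 (V=0.0000). Price 0.0000; hedge Δ=0.0000, bond B=0.0000.
  t=1,j=0: stock 153.9700 → up 217.0977 (V=20.5635), down 137.0333 (V=73.6456). Price 48.8343; hedge Δ=-0.6630, bond B=150.9153.
  t=1,j=1: stock 243.9300 → up 343.9413 (V=0.0000), down 217.0977 (V=20.5635). Price 11.6096; hedge Δ=-0.1621, bond B=51.1547.
  t=0,j=0: stock 173.0000 → up 243.9300 (V=11.6096), down 153.9700 (V=48.8343). Price 31.6671; hedge Δ=-0.4138, bond B=103.2531.
Check: Δ(0,0)·S0 + B(0,0) = 31.6671 = V0.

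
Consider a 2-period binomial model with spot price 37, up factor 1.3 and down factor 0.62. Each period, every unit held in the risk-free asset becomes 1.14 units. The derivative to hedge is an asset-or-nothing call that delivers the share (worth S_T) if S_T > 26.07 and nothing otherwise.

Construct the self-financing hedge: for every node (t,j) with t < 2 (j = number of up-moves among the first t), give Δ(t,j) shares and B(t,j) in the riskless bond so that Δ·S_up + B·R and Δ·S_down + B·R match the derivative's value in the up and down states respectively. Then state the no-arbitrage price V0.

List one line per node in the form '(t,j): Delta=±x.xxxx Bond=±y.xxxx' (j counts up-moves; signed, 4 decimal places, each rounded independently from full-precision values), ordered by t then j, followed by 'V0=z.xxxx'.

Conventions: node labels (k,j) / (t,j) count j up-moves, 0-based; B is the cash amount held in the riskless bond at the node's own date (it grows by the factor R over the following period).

(0,0): Delta=1.1167 Bond=-4.9229
(1,0): Delta=1.9118 Bond=-23.8514
(1,1): Delta=1.0000 Bond=0.0000
V0=36.3941

The replicating-portfolio and risk-neutral prices coincide; use p* = (1.14−0.62)/(1.3−0.62) = 0.7647 for the latter.
Expiry values: V(2,0)=0.0000, V(2,1)=29.8220, V(2,2)=62.5300
(1,0): S=22.9400. Δ = (V_up−V_dn)/(S_up−S_dn) = (29.8220−0.0000)/(29.8220−14.2228) = 1.9118. V = [p*·29.8220 + (1−p*)·0.0000]/1.14 = 20.0044. B = V − Δ·S = -23.8514.
(1,1): S=48.1000. Δ = (V_up−V_dn)/(S_up−S_dn) = (62.5300−29.8220)/(62.5300−29.8220) = 1.0000. V = [p*·62.5300 + (1−p*)·29.8220]/1.14 = 48.1000. B = V − Δ·S = 0.0000.
(0,0): S=37.0000. Δ = (V_up−V_dn)/(S_up−S_dn) = (48.1000−20.0044)/(48.1000−22.9400) = 1.1167. V = [p*·48.1000 + (1−p*)·20.0044]/1.14 = 36.3941. B = V − Δ·S = -4.9229.
Verification: the root portfolio costs Δ(0,0)·S0 + B(0,0) = 36.3941, matching V0.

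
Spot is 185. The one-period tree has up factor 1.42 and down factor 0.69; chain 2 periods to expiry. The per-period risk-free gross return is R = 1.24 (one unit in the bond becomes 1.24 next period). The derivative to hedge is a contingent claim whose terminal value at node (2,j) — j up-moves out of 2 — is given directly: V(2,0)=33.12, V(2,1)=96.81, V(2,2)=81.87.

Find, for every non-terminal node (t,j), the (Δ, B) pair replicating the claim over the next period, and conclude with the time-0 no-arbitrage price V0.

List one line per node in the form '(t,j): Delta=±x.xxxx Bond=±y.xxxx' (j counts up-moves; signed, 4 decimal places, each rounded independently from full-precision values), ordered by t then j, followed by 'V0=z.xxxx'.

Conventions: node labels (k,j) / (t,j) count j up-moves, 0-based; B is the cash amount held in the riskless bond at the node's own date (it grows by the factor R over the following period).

Under the risk-neutral measure, an up-move has probability p* = (R−d)/(u−d) = 0.7534 and values discount at R = 1.24.
At maturity the claim pays: V(2,0)=33.1200, V(2,1)=96.8100, V(2,2)=81.8700
(1,0): S=127.6500. Δ = (V_up−V_dn)/(S_up−S_dn) = (96.8100−33.1200)/(181.2630−88.0785) = 0.6835. V = [p*·96.8100 + (1−p*)·33.1200]/1.24 = 65.4078. B = V − Δ·S = -21.8388.
(1,1): S=262.7000. Δ = (V_up−V_dn)/(S_up−S_dn) = (81.8700−96.8100)/(373.0340−181.2630) = -0.0779. V = [p*·81.8700 + (1−p*)·96.8100]/1.24 = 68.9950. B = V − Δ·S = 89.4608.
(0,0): S=185.0000. Δ = (V_up−V_dn)/(S_up−S_dn) = (68.9950−65.4078)/(262.7000−127.6500) = 0.0266. V = [p*·68.9950 + (1−p*)·65.4078]/1.24 = 54.9278. B = V − Δ·S = 50.0137.
Sanity check at the root: Δ(0,0)·S0 + B(0,0) reproduces V0 = 54.9278.

(0,0): Delta=0.0266 Bond=50.0137
(1,0): Delta=0.6835 Bond=-21.8388
(1,1): Delta=-0.0779 Bond=89.4608
V0=54.9278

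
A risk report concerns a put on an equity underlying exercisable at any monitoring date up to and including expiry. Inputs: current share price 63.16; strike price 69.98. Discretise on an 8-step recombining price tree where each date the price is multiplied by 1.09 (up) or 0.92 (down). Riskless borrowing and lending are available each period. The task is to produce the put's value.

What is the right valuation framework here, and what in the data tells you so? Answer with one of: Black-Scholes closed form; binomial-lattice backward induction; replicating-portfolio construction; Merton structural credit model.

Key observation: the put (strike 69.98 on spot 63.16) is American-style on a 8-step discrete price model, so the early-exercise decision at every node requires stepwise backward valuation — a closed form cannot price the exercise right.

framework: binomial-lattice backward induction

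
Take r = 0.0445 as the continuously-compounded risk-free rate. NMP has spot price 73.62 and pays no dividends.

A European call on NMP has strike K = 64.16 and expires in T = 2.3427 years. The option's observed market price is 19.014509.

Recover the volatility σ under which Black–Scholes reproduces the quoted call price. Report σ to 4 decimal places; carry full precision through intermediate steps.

sigma = 0.2260

At σ = 0.2260 the Black–Scholes value reproduces the quote:
σ√T = 0.226·√2.3427 = 0.345913
d₁ = (ln(S/K) + (r+σ²/2)T) / (σ√T) = (ln(73.62/64.16) + (0.0445+0.226²/2)·2.3427) / 0.345913 = (0.137537 + 0.164078) / 0.345913 = 0.871938
d₂ = d₁ − σ√T = 0.871938 − 0.345913 = 0.526026
e^{−rT} = 0.901000
N(d₁) = 0.808379,  N(d₂) = 0.700565
V = S·N(d₁) − K·e^{−rT}·N(d₂) = 59.512864 − 40.498356 = 19.014509 (the observed quote) — the price is monotone increasing in volatility, hence this σ is the only solution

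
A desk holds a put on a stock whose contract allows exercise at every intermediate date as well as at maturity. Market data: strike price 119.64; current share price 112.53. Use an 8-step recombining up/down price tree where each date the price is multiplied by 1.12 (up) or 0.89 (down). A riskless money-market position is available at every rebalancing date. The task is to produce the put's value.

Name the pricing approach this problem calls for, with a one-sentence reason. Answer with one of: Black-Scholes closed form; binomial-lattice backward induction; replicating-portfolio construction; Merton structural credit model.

framework: binomial-lattice backward induction

Key observation: the defining feature is the embedded early-exercise option across 8 discrete dates on the spot-112.53 tree; pricing the strike-119.64 put means working backward with an exercise test at every node.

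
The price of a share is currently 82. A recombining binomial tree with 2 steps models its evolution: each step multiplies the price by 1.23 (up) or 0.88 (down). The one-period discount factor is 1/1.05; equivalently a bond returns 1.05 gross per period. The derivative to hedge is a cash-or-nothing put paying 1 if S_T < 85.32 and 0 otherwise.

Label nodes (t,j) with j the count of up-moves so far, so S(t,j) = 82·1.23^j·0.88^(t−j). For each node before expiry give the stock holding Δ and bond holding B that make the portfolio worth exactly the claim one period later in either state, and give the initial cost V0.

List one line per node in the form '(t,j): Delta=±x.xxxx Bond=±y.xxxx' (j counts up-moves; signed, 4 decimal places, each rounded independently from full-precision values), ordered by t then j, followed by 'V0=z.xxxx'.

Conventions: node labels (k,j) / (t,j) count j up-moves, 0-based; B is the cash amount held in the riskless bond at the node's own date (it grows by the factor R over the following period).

The replicating-portfolio and risk-neutral prices coincide; use p* = (1.05−0.88)/(1.23−0.88) = 0.4857 for the latter.
At maturity the claim pays: V(2,0)=1.0000, V(2,1)=0.0000, V(2,2)=0.0000
Node (1,0) S=72.1600: V=(p*·0.0000+(1−p*)·1.0000)/1.05=0.4898; Δ=(0.0000−1.0000)/(88.7568−63.5008)=-0.0396; B=V−Δ·S=3.3469
Node (1,1) S=100.8600: V=(p*·0.0000+(1−p*)·0.0000)/1.05=0.0000; Δ=(0.0000−0.0000)/(124.0578−88.7568)=0.0000; B=V−Δ·S=0.0000
Node (0,0) S=82.0000: V=(p*·0.0000+(1−p*)·0.4898)/1.05=0.2399; Δ=(0.0000−0.4898)/(100.8600−72.1600)=-0.0171; B=V−Δ·S=1.6393
Check: Δ(0,0)·S0 + B(0,0) = 0.2399 = V0.

(0,0): Delta=-0.0171 Bond=1.6393
(1,0): Delta=-0.0396 Bond=3.3469
(1,1): Delta=0.0000 Bond=0.0000
V0=0.2399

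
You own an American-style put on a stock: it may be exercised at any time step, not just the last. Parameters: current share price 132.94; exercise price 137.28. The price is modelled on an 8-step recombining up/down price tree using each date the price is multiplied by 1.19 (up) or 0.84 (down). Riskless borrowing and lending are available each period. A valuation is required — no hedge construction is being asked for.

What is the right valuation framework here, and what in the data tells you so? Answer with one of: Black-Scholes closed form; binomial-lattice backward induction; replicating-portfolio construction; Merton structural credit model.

framework: binomial-lattice backward induction

Key observation: early exercise of the strike-137.28 put must be checked at each of the 8 dates (spot 132.94), which forces a node-by-node comparison of intrinsic and continuation value backward from expiry.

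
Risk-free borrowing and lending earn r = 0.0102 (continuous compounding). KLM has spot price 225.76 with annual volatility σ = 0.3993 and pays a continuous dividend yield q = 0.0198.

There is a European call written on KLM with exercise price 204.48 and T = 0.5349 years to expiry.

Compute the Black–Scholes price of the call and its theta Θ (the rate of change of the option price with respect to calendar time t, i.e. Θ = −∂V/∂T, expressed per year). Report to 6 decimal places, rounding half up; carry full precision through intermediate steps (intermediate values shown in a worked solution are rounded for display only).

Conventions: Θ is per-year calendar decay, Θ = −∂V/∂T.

price = 36.036849
Θ = -19.983768

σ√T = 0.3993·√0.5349 = 0.292035
d₁ = (ln(S/K) + (r−q+σ²/2)T) / (σ√T) = (ln(225.76/204.48) + (0.0102−0.0198+0.3993²/2)·0.5349) / 0.292035 = (0.099002 + 0.037507) / 0.292035 = 0.467442
d₂ = d₁ − σ√T = 0.467442 − 0.292035 = 0.175406
e^{−rT} = 0.994559
e^{−qT} = 0.989465
N(d₁) = 0.679908,  N(d₂) = 0.569620
Call price V = S·e^{−qT}·N(d₁) − K·e^{−rT}·N(d₂) = 151.878962 − 115.842113 = 36.036849
φ(d₁) = (1/√(2π))·e^{−d₁²/2} = 0.357654
Θ = −S·e^{−qT}·φ(d₁)·σ/(2√T) + q·S·e^{−qT}·N(d₁) − r·K·e^{−rT}·N(d₂) = −21.809382 + 3.007203 − 1.181590 = -19.983768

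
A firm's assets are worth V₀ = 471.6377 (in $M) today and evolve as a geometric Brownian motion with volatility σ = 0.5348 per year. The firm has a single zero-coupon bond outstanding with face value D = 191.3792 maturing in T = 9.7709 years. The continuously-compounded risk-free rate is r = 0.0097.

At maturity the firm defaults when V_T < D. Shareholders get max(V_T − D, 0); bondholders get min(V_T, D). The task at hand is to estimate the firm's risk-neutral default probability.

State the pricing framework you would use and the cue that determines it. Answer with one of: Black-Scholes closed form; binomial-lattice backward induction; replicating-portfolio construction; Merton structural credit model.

framework: Merton structural credit model

Key observation: with the firm-asset dynamics (V₀ = 471.6377) and a single zero-coupon liability of face 191.3792 given, debt value, spread, and default probability all derive from the option view of the balance sheet.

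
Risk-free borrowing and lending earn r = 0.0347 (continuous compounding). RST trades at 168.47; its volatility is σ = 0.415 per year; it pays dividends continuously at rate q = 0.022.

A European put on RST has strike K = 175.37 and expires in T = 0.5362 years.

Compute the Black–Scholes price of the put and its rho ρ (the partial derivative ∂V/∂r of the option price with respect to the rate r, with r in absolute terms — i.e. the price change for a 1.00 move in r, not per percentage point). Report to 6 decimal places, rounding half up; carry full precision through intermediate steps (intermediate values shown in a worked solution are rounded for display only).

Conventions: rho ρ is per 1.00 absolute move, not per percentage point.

price = 23.391334
ρ = -55.674831

σ√T = 0.415·√0.5362 = 0.303887
d₁ = (ln(S/K) + (r−q+σ²/2)T) / (σ√T) = (ln(168.47/175.37) + (0.0347−0.022+0.415²/2)·0.5362) / 0.303887 = (-0.040140 + 0.052983) / 0.303887 = 0.042262
d₂ = d₁ − σ√T = 0.042262 − 0.303887 = -0.261624
e^{−rT} = 0.981566
e^{−qT} = 0.988273
N(−d₁) = 0.483145,  N(−d₂) = 0.603194
Put price V = K·e^{−rT}·N(−d₂) − S·e^{−qT}·N(−d₁) = 103.832210 − 80.440877 = 23.391334
ρ = −K·T·e^{−rT}·N(−d₂) = -55.674831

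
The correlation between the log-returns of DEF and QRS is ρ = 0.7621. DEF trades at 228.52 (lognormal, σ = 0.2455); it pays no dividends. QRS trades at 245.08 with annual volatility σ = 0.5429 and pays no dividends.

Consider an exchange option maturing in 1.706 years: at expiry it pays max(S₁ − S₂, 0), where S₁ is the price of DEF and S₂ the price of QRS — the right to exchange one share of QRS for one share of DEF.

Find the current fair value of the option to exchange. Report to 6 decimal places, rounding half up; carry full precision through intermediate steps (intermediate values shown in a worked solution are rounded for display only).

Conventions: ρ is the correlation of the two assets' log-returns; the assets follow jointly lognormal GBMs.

exchange price = 39.729390

σ_eff = √(σ₁² + σ₂² − 2ρσ₁σ₂) = √(0.2455² + 0.5429² − 2·0.7621·0.2455·0.5429) = 0.389695
d₁ = (ln(S₁/S₂) + (q₂ − q₁ + σ_eff²/2)T) / (σ_eff√T) = (ln(228.52/245.08) + (0.0 − 0.0 + 0.075931)·1.706) / 0.508996 = 0.117049
d₂ = d₁ − σ_eff√T = 0.117049 − 0.508996 = -0.391947
N(d₁) = 0.546589,  N(d₂) = 0.347549
V = S₁·e^{−q₁T}·N(d₁) − S₂·e^{−q₂T}·N(d₂) = 124.906626 − 85.177235 = 39.729390
Key observation: no risk-free rate is needed — with the second asset as numeraire the exchange option is a call on the ratio S₁/S₂, and r cancels out of the value.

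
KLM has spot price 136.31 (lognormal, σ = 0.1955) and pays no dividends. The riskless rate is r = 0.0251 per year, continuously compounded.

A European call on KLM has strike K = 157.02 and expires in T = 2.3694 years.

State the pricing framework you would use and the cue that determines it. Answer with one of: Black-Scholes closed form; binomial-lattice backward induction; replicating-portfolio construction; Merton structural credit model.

framework: Black-Scholes closed form

Key observation: a European claim on KLM (strike 157.02) — a lognormal (GBM) underlying with constant rate and volatility — has an exact closed-form value; no lattice or capital structure is involved.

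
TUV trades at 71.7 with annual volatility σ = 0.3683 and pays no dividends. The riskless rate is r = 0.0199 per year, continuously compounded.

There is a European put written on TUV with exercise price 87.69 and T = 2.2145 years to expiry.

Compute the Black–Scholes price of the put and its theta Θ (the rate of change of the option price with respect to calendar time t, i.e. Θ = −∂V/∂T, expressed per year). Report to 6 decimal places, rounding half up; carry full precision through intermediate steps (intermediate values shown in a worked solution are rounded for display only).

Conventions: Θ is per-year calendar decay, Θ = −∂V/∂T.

σ√T = 0.3683·√2.2145 = 0.548074
d₁ = (ln(S/K) + (r+σ²/2)T) / (σ√T) = (ln(71.7/87.69) + (0.0199+0.3683²/2)·2.2145) / 0.548074 = (-0.201317 + 0.194261) / 0.548074 = -0.012874
d₂ = d₁ − σ√T = -0.012874 − 0.548074 = -0.560948
e^{−rT} = 0.956888
N(−d₁) = 0.505136,  N(−d₂) = 0.712584
Put price V = K·e^{−rT}·N(−d₂) − S·N(−d₁) = 59.792560 − 36.218232 = 23.574328
φ(d₁) = (1/√(2π))·e^{−d₁²/2} = 0.398909
Θ = −S·φ(d₁)·σ/(2√T) + r·K·e^{−rT}·N(−d₂) = −3.539379 + 1.189872 = -2.349507

price = 23.574328
Θ = -2.349507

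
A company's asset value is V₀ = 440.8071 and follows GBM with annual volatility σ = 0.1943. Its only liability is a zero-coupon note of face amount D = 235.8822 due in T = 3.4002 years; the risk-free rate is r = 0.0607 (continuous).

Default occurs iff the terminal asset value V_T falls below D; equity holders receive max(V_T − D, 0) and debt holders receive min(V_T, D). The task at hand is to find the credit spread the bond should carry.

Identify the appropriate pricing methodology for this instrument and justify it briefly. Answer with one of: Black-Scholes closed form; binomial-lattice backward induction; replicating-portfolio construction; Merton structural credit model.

framework: Merton structural credit model

Key observation: with the firm-asset dynamics (V₀ = 440.8071) and a single zero-coupon liability of face 235.8822 given, debt value, spread, and default probability all derive from the option view of the balance sheet.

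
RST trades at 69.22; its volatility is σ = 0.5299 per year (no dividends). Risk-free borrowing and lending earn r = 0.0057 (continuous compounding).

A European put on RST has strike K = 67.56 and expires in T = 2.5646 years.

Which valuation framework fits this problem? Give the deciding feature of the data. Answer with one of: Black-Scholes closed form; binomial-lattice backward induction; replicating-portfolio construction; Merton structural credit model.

Key observation: the strike-67.56 put on RST is European-exercise on a continuously-modelled lognormal underlying, so its value is a single closed-form evaluation.

framework: Black-Scholes closed form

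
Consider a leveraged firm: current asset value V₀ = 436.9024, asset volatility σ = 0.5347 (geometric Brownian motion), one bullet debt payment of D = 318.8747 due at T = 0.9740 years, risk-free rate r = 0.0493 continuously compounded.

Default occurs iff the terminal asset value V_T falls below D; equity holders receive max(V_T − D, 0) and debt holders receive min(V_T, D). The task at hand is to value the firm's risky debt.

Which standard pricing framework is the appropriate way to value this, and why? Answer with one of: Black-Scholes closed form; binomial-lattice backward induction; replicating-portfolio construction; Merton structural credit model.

Key observation: with the firm-asset dynamics (V₀ = 436.9024) and a single zero-coupon liability of face 318.8747 given, debt value, spread, and default probability all derive from the option view of the balance sheet.

framework: Merton structural credit model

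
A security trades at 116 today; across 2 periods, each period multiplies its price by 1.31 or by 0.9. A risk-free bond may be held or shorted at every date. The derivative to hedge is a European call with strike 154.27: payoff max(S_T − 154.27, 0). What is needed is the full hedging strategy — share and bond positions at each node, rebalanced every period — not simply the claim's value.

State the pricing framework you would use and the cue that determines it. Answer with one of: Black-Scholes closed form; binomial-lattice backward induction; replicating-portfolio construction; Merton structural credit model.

Key observation: since the answer must list Δ and B at each node of the 1.31/0.9 lattice on 116, the replicating-portfolio method — solving the two-state system at every node — is the one that applies.

framework: replicating-portfolio construction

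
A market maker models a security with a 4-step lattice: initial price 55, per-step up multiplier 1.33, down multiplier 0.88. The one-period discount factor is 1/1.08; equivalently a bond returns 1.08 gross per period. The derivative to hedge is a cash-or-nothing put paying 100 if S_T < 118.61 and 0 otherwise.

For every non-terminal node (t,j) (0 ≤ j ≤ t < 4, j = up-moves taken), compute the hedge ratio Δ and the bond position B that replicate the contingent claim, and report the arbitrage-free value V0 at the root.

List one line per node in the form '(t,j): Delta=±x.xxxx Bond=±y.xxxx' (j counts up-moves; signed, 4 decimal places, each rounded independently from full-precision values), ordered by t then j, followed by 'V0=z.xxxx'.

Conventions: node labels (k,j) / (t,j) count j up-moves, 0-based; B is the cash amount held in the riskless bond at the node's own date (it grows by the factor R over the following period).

(0,0): Delta=-0.2816 Bond=86.1221
(1,0): Delta=0.0000 Bond=79.3832
(1,1): Delta=-0.5145 Bond=110.0476
(2,0): Delta=0.0000 Bond=85.7339
(2,1): Delta=0.0000 Bond=85.7339
(2,2): Delta=-0.9400 Bond=160.2483
(3,0): Delta=0.0000 Bond=92.5926
(3,1): Delta=0.0000 Bond=92.5926
(3,2): Delta=0.0000 Bond=92.5926
(3,3): Delta=-1.7174 Bond=273.6626
V0=70.6350

Arbitrage-free pricing uses the up-move probability p* = (R−d)/(u−d) = 0.4444, discounting each step at R = 1.08.
Terminal payoffs: V(4,0)=100.0000, V(4,1)=100.0000, V(4,2)=100.0000, V(4,3)=100.0000, V(4,4)=0.0000
(3,0): S=37.4810. Δ = (V_up−V_dn)/(S_up−S_dn) = (100.0000−100.0000)/(49.8497−32.9832) = 0.0000. V = [p*·100.0000 + (1−p*)·100.0000]/1.08 = 92.5926. B = V − Δ·S = 92.5926.
(3,1): S=56.6474. Δ = (V_up−V_dn)/(S_up−S_dn) = (100.0000−100.0000)/(75.3410−49.8497) = 0.0000. V = [p*·100.0000 + (1−p*)·100.0000]/1.08 = 92.5926. B = V − Δ·S = 92.5926.
(3,2): S=85.6148. Δ = (V_up−V_dn)/(S_up−S_dn) = (100.0000−100.0000)/(113.8676−75.3410) = 0.0000. V = [p*·100.0000 + (1−p*)·100.0000]/1.08 = 92.5926. B = V − Δ·S = 92.5926.
(3,3): S=129.3950. Δ = (V_up−V_dn)/(S_up−S_dn) = (0.0000−100.0000)/(172.0954−113.8676) = -1.7174. V = [p*·0.0000 + (1−p*)·100.0000]/1.08 = 51.4403. B = V − Δ·S = 273.6626.
(2,0): S=42.5920. Δ = (V_up−V_dn)/(S_up−S_dn) = (92.5926−92.5926)/(56.6474−37.4810) = 0.0000. V = [p*·92.5926 + (1−p*)·92.5926]/1.08 = 85.7339. B = V − Δ·S = 85.7339.
(2,1): S=64.3720. Δ = (V_up−V_dn)/(S_up−S_dn) = (92.5926−92.5926)/(85.6148−56.6474) = 0.0000. V = [p*·92.5926 + (1−p*)·92.5926]/1.08 = 85.7339. B = V − Δ·S = 85.7339.
(2,2): S=97.2895. Δ = (V_up−V_dn)/(S_up−S_dn) = (51.4403−92.5926)/(129.3950−85.6148) = -0.9400. V = [p*·51.4403 + (1−p*)·92.5926]/1.08 = 68.7988. B = V − Δ·S = 160.2483.
(1,0): S=48.4000. Δ = (V_up−V_dn)/(S_up−S_dn) = (85.7339−85.7339)/(64.3720−42.5920) = 0.0000. V = [p*·85.7339 + (1−p*)·85.7339]/1.08 = 79.3832. B = V − Δ·S = 79.3832.
(1,1): S=73.1500. Δ = (V_up−V_dn)/(S_up−S_dn) = (68.7988−85.7339)/(97.2895−64.3720) = -0.5145. V = [p*·68.7988 + (1−p*)·85.7339]/1.08 = 72.4141. B = V − Δ·S = 110.0476.
(0,0): S=55.0000. Δ = (V_up−V_dn)/(S_up−S_dn) = (72.4141−79.3832)/(73.1500−48.4000) = -0.2816. V = [p*·72.4141 + (1−p*)·79.3832]/1.08 = 70.6350. B = V − Δ·S = 86.1221.
Check: Δ(0,0)·S0 + B(0,0) = 70.6350 = V0.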